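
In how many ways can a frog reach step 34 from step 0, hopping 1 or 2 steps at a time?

Let f(n) count the ways. The last step is size 1 or 2, so f(n) = f(n-1) + f(n-2) with f(1)=1, f(2)=2.
Building up term by term: f(1)=1, f(2)=2, f(3)=3, f(4)=5, f(5)=8, f(6)=13, f(7)=21, f(8)=34, f(9)=55, f(10)=89, f(11)=144, f(12)=233, f(13)=377, f(14)=610, f(15)=987, f(16)=1597, f(17)=2584, f(18)=4181, f(19)=6765, f(20)=10946, f(21)=17711, f(22)=28657, f(23)=46368, f(24)=75025, f(25)=121393, f(26)=196418, f(27)=317811, f(28)=514229, f(29)=832040, f(30)=1346269, f(31)=2178309, f(32)=3524578, f(33)=5702887, f(34)=9227465.

Final answer: 9227465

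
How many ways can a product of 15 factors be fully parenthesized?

This is a standard Catalan-number count: the answer is C_n. Here n = 15 - 1 = 14.
C_n = C(2n,n)/(n+1), so C_{14} = C(28,14)/15 = 40116600/15.

Final answer: C_{14} = 2674440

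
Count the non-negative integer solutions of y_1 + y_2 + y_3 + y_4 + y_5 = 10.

Stars and bars with 10 stars and 4 bars:
C(10+5-1, 5-1) = C(14,4).

Final answer: C(14,4) = 1001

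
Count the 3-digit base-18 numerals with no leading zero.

These are the integers in [18^2, 18^3), so the count is 18^3 - 18^2 = 17 x 18^2.

Final answer: 5508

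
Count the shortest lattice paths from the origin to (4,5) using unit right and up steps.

Each path has 4 right steps and 5 up steps in some order (9 steps total).
Choose which 5 of the 9 steps are up: C(9,5).

Final answer: C(9,5) = 126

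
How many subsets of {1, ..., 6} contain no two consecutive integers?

Condition on whether n belongs to the subset: if not, any valid subset of {1, ..., n-1} works (a(n-1)); if so, n-1 is excluded and the rest is a valid subset of {1, ..., n-2} (a(n-2)). Hence a(n) = a(n-1) + a(n-2), a(1)=2, a(2)=3.
Computing successive values: a(1)=2, a(2)=3, a(3)=5, a(4)=8, a(5)=13, a(6)=21.

Final answer: 21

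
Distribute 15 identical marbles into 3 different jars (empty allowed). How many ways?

Stars and bars: C(n+k-1, k-1) = C(17,2).

Final answer: C(17,2) = 136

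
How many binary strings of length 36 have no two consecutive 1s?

A valid string ends in 0 (append to any length-(n-1) valid string) or in 01 (append to any length-(n-2) valid string), so a(n) = a(n-1) + a(n-2) with a(1)=2, a(2)=3.
Building up term by term: a(1)=2, a(2)=3, a(3)=5, a(4)=8, a(5)=13, a(6)=21, a(7)=34, a(8)=55, a(9)=89, a(10)=144, a(11)=233, a(12)=377, a(13)=610, a(14)=987, a(15)=1597, a(16)=2584, a(17)=4181, a(18)=6765, a(19)=10946, a(20)=17711, a(21)=28657, a(22)=46368, a(23)=75025, a(24)=121393, a(25)=196418, a(26)=317811, a(27)=514229, a(28)=832040, a(29)=1346269, a(30)=2178309, a(31)=3524578, a(32)=5702887, a(33)=9227465, a(34)=14930352, a(35)=24157817, a(36)=39088169.

Final answer: 39088169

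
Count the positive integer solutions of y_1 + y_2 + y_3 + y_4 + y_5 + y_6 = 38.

Substitute y'_i = y_i - 1 (so y'_i >= 0). Then sum y'_i = 38 - 6 = 32.
Stars and bars: C(32+6-1, 6-1) = C(37,5).

Final answer: C(37,5) = 435897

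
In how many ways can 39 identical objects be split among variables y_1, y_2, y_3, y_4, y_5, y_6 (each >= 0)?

Stars and bars with 39 stars and 5 bars:
C(39+6-1, 6-1) = C(44,5).

Final answer: C(44,5) = 1086008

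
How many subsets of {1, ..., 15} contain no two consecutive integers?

Condition on whether n belongs to the subset: if not, any valid subset of {1, ..., n-1} works (a(n-1)); if so, n-1 is excluded and the rest is a valid subset of {1, ..., n-2} (a(n-2)). Hence a(n) = a(n-1) + a(n-2), a(1)=2, a(2)=3.
Building up term by term: a(1)=2, a(2)=3, a(3)=5, a(4)=8, a(5)=13, a(6)=21, a(7)=34, a(8)=55, a(9)=89, a(10)=144, a(11)=233, a(12)=377, a(13)=610, a(14)=987, a(15)=1597.

Final answer: 1597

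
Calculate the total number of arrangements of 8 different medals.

The number of ways to arrange 8 distinct objects is 8!.

Final answer: 8! = 40320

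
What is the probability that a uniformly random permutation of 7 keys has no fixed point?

D(n) = (n-1)(D(n-1) + D(n-2)), D(0)=1, D(1)=0.
Building up: D(2)=1, D(3)=2, D(4)=9, D(5)=44, D(6)=265, D(7)=1854.
Total arrangements: 7! = 5040.
Probability = D(7)/7! = 103/280.

Final answer: D(7)/7! = 1854/5040 = 0.367857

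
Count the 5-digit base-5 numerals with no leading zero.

Leading digit: 4 options (nonzero). Other 4 digit(s): 5 options each.
Total: 4 x 5^4.

Final answer: 2500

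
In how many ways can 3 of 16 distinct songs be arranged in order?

P(16,3) = 16!/(16-3)! = 16!/13!.

Final answer: P(16,3) = 3360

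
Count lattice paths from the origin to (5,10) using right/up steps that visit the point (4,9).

Paths (0,0)->(4,9): C(13,9) = 715.
Paths (4,9)->(5,10): C(2,1) = 2.
By multiplication principle: 715 x 2.

Final answer: 1430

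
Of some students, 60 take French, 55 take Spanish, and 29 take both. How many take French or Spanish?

|A union B| = |A| + |B| - |A intersect B| = 60 + 55 - 29.

Final answer: 86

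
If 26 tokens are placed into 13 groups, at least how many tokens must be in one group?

By the pigeonhole principle: ceiling(26/13).

Final answer: 2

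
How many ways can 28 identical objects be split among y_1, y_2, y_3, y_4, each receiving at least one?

Substitute y'_i = y_i - 1 (so y'_i >= 0). Then sum y'_i = 28 - 4 = 24.
Stars and bars: C(24+4-1, 4-1) = C(27,3).

Final answer: C(27,3) = 2925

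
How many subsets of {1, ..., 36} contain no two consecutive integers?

Let a(n) count such subsets of {1, ..., n}. Either n is excluded (a(n-1) ways) or n is included, forcing n-1 out (a(n-2) ways), so a(n) = a(n-1) + a(n-2) with a(1)=2, a(2)=3.
Computing successive values: a(1)=2, a(2)=3, a(3)=5, a(4)=8, a(5)=13, a(6)=21, a(7)=34, a(8)=55, a(9)=89, a(10)=144, a(11)=233, a(12)=377, a(13)=610, a(14)=987, a(15)=1597, a(16)=2584, a(17)=4181, a(18)=6765, a(19)=10946, a(20)=17711, a(21)=28657, a(22)=46368, a(23)=75025, a(24)=121393, a(25)=196418, a(26)=317811, a(27)=514229, a(28)=832040, a(29)=1346269, a(30)=2178309, a(31)=3524578, a(32)=5702887, a(33)=9227465, a(34)=14930352, a(35)=24157817, a(36)=39088169.

Final answer: 39088169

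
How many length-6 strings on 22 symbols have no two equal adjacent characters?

Let g(n) count such strings. g(1) = 22, and each valid string of length n-1 extends in 21 ways (any symbol but the last), so g(n) = 21 g(n-1).
Total: g(6) = 22 x 21^5.

Final answer: 22 x 21^{5} = 89850222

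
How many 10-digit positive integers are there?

These are the integers in [10^9, 10^10), so the count is 10^10 - 10^9 = 9 x 10^9.

Final answer: 9000000000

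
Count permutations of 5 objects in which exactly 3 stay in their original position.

Choose which 3 elements are fixed: C(5,3) = 10.
Derange the remaining 2 using D(j) = (j-1)(D(j-1) + D(j-2)), D(0)=1, D(1)=0: D(2)=1.
Total: 10 x 1.

Final answer: C(5,3) D(2) = 10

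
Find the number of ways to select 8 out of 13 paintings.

C(13,8) = 13!/(8! x (13-8)!).

Final answer: C(13,8) = 1287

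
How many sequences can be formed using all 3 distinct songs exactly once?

The number of ways to arrange 3 distinct objects is 3!.

Final answer: 3! = 6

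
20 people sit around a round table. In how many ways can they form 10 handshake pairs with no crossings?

This is counted by the nth Catalan number C_n. Here n = 20/2 = 10.
C_n = C(2n,n) - C(2n,n+1), so C_{10} = C(20,10) - C(20,11) = 184756 - 167960.

Final answer: C_{10} = 16796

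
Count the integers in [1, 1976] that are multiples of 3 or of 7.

Multiples of 3: 658. Multiples of 7: 282. Of both (lcm=21): 94.
By inclusion-exclusion: 658 + 282 - 94.

Final answer: 846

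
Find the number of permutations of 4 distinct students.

The number of ways to arrange 4 distinct objects is 4!.

Final answer: 4! = 24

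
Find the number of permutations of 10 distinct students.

The number of ways to arrange 10 distinct objects is 10!.

Final answer: 10! = 3628800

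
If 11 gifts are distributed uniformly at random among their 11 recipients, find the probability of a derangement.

Derangements satisfy D(n) = (n-1)(D(n-1) + D(n-2)), starting from D(0)=1, D(1)=0.
Building up: D(2)=1, D(3)=2, D(4)=9, D(5)=44, D(6)=265, D(7)=1854, D(8)=14833, D(9)=133496, D(10)=1334961, D(11)=14684570.
Total arrangements: 11! = 39916800.
Probability = D(11)/11! = 1468457/3991680.

Final answer: D(11)/11! = 14684570/39916800 = 0.367879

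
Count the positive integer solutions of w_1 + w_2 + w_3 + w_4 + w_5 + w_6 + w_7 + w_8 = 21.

Substitute w'_i = w_i - 1 (so w'_i >= 0). Then sum w'_i = 21 - 8 = 13.
Stars and bars: C(13+8-1, 8-1) = C(20,7).

Final answer: C(20,7) = 77520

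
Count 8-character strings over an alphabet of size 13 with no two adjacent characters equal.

First character: 13 choices. Each subsequent: 12 choices (must differ from the previous one).
Total: 13 x 12^7.

Final answer: 13 x 12^{7} = 465813504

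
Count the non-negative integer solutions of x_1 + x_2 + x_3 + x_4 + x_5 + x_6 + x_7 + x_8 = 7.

Stars and bars with 7 stars and 7 bars:
C(7+8-1, 8-1) = C(14,7).

Final answer: C(14,7) = 3432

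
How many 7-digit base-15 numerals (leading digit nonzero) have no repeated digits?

First digit: 14 (nonzero). Second: 14 (not first). Third: 13, etc.
Total: 14 x 14 x 13 x 12 x 11 x 10 x 9.

Final answer: 30270240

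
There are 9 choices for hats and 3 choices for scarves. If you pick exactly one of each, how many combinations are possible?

By the multiplication principle: 9 x 3.

Final answer: 27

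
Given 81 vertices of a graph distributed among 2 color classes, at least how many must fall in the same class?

By pigeonhole with 81 objects and 2 categories: ceiling(81/2).

Final answer: 41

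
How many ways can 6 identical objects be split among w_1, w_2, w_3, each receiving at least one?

Substitute w'_i = w_i - 1 (so w'_i >= 0). Then sum w'_i = 6 - 3 = 3.
Stars and bars: C(3+3-1, 3-1) = C(5,2).

Final answer: C(5,2) = 10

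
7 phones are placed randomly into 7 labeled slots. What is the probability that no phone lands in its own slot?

Use the recurrence D(n) = (n-1)(D(n-1) + D(n-2)) with D(0)=1, D(1)=0.
Building up: D(2)=1, D(3)=2, D(4)=9, D(5)=44, D(6)=265, D(7)=1854.
Total arrangements: 7! = 5040.
Probability = D(7)/7! = 103/280.

Final answer: D(7)/7! = 1854/5040 = 0.367857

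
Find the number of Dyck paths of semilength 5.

Total monotonic paths to (5,5): C(10,5) = 252.
Reflecting each bad path at its first crossing gives a bijection with paths to (4,6): C(10,6) = 210.
Valid Dyck paths: 252 - 210.
(Check: C(10,5) - C(10,6) = C(10,5)/6, the Catalan number C_{5}.)

Final answer: C_{5} = 42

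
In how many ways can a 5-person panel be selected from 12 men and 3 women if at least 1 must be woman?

Sum over valid woman counts:
C(3,1)C(12,4) = 1485
C(3,2)C(12,3) = 660
C(3,3)C(12,2) = 66
Total: 1485 + 660 + 66.

Final answer: 2211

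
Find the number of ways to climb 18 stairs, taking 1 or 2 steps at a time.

Let f(n) be the number of climbs. Removing the last move (1 or 2 steps) gives f(n) = f(n-1) + f(n-2); base cases f(1)=1, f(2)=2.
Building up term by term: f(1)=1, f(2)=2, f(3)=3, f(4)=5, f(5)=8, f(6)=13, f(7)=21, f(8)=34, f(9)=55, f(10)=89, f(11)=144, f(12)=233, f(13)=377, f(14)=610, f(15)=987, f(16)=1597, f(17)=2584, f(18)=4181.

Final answer: 4181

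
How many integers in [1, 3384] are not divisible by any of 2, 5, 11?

|div by 2|=1692, |div by 5|=676, |div by 11|=307.
|div by 2&5|=338, |div by 2&11|=153, |div by 5&11|=61, |div by all|=30.
By inclusion-exclusion, divisible by at least one: 1692+676+307-338-153-61+30 = 2153.
Not divisible by any: 3384 - 2153.

Final answer: 1231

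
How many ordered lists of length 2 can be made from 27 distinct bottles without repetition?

P(27,2) = 27!/(27-2)! = 27!/25!.

Final answer: P(27,2) = 702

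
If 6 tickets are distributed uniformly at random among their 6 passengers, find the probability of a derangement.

D(n) = (n-1)(D(n-1) + D(n-2)), D(0)=1, D(1)=0.
Building up: D(2)=1, D(3)=2, D(4)=9, D(5)=44, D(6)=265.
Total arrangements: 6! = 720.
Probability = D(6)/6! = 53/144.

Final answer: D(6)/6! = 265/720 = 0.368056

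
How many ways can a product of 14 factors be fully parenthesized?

This is a standard Catalan-number count: the answer is C_n. Here n = 14 - 1 = 13.
C_n = C(2n,n)/(n+1), so C_{13} = C(26,13)/14 = 10400600/14.

Final answer: C_{13} = 742900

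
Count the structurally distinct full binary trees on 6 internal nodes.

This is counted by the nth Catalan number C_n. Here n = 6.
C_n = (2n)!/(n!(n+1)!), so C_{6} = 12!/(6! x 7!) = C(12,6)/7 = 924/7.

Final answer: C_{6} = 132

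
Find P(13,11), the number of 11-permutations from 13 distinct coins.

P(13,11) = 13!/(13-11)! = 13!/2!.

Final answer: P(13,11) = 3113510400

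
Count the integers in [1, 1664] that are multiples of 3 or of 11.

Multiples of 3: 554. Multiples of 11: 151. Of both (lcm=33): 50.
By inclusion-exclusion: 554 + 151 - 50.

Final answer: 655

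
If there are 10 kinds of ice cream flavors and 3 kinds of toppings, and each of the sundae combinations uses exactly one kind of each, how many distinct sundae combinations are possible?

By the multiplication principle: 10 x 3.

Final answer: 30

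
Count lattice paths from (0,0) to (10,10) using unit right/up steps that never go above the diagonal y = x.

Total monotonic paths to (10,10): C(20,10) = 184756.
A path is bad iff it touches y = x + 1; reflecting its initial segment maps bad paths bijectively onto all paths to (9,11), of which there are C(20,11) = 167960.
Valid Dyck paths: 184756 - 167960.
(These counts are the Catalan numbers.)

Final answer: C_{10} = 16796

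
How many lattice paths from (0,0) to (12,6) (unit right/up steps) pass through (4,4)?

Paths (0,0)->(4,4): C(8,4) = 70.
Paths (4,4)->(12,6): C(10,2) = 45.
By multiplication principle: 70 x 45.

Final answer: 3150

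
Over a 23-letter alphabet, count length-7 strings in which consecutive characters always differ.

Let g(n) count such strings. g(1) = 23, and each valid string of length n-1 extends in 22 ways (any symbol but the last), so g(n) = 22 g(n-1).
Total: g(7) = 23 x 22^6.

Final answer: 23 x 22^{6} = 2607737792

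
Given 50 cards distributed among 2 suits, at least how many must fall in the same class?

By pigeonhole with 50 objects and 2 categories: ceiling(50/2).

Final answer: 25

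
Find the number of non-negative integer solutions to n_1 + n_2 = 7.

Stars and bars with 7 stars and 1 bars:
C(7+2-1, 2-1) = C(8,1).

Final answer: C(8,1) = 8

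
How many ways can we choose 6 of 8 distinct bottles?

C(8,6) = 8!/(6! x 2!).

Final answer: \binom{8}{6} = 28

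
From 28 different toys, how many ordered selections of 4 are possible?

P(28,4) = 28!/(28-4)! = 28!/24!.

Final answer: P(28,4) = 491400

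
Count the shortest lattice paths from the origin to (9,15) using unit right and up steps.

Each path has 9 right steps and 15 up steps in some order (24 steps total).
Choose which 15 of the 24 steps are up: C(24,15).

Final answer: C(24,15) = 1307504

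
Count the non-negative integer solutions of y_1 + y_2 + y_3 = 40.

Stars and bars with 40 stars and 2 bars:
C(40+3-1, 3-1) = C(42,2).

Final answer: C(42,2) = 861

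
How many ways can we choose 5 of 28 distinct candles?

C(28,5) = 28!/(5! x 23!).

Final answer: \binom{28}{5} = 98280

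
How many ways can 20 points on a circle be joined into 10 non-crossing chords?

This is counted by the nth Catalan number C_n. Here n = 20/2 = 10.
C_n = C(2n,n) - C(2n,n+1), so C_{10} = C(20,10) - C(20,11) = 184756 - 167960.

Final answer: C_{10} = 16796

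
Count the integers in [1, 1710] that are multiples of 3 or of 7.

Multiples of 3: 570. Multiples of 7: 244. Of both (lcm=21): 81.
By inclusion-exclusion: 570 + 244 - 81.

Final answer: 733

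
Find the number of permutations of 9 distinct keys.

The number of ways to arrange 9 distinct objects is 9!.

Final answer: 9! = 362880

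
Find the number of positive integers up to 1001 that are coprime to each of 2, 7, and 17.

|div by 2|=500, |div by 7|=143, |div by 17|=58.
|div by 2&7|=71, |div by 2&17|=29, |div by 7&17|=8, |div by all|=4.
By inclusion-exclusion, divisible by at least one: 500+143+58-71-29-8+4 = 597.
Not divisible by any: 1001 - 597.

Final answer: 404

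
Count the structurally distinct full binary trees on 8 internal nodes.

This is counted by the nth Catalan number C_n. Here n = 8.
C_n = C(2n,n)/(n+1), so C_{8} = C(16,8)/9 = 12870/9.

Final answer: C_{8} = 1430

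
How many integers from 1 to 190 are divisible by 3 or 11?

Multiples of 3: 63. Multiples of 11: 17. Of both (lcm=33): 5.
By inclusion-exclusion: 63 + 17 - 5.

Final answer: 75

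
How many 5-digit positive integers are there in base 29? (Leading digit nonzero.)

These are the integers in [29^4, 29^5), so the count is 29^5 - 29^4 = 28 x 29^4.

Final answer: 19803868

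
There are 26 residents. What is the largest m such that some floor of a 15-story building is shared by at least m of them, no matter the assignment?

There are 15 possible values for floor of a 15-story building. With 26 residents and 15 categories, by pigeonhole: ceiling(26/15).

Final answer: 2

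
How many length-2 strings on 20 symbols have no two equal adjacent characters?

First character: 20 choices. Each subsequent: 19 choices (must differ from the previous one).
Total: 20 x 19^1.

Final answer: 20 x 19^{1} = 380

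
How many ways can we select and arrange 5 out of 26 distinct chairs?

P(26,5) = 26!/(26-5)! = 26!/21!.

Final answer: P(26,5) = 7893600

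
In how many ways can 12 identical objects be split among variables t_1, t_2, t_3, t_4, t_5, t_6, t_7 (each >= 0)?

Stars and bars with 12 stars and 6 bars:
C(12+7-1, 7-1) = C(18,6).

Final answer: C(18,6) = 18564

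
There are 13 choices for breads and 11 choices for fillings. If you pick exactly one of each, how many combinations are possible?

By the multiplication principle: 13 x 11.

Final answer: 143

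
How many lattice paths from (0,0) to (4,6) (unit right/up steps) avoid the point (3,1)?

Total paths to (4,6): C(10,6) = 210.
Paths through (3,1): C(4,1) x C(6,5) = 24.
Avoiding (3,1): 210 - 24.

Final answer: 186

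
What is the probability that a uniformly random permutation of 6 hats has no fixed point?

Use the recurrence D(n) = (n-1)(D(n-1) + D(n-2)) with D(0)=1, D(1)=0.
Building up: D(2)=1, D(3)=2, D(4)=9, D(5)=44, D(6)=265.
Total arrangements: 6! = 720.
Probability = D(6)/6! = 53/144.

Final answer: D(6)/6! = 265/720 = 0.368056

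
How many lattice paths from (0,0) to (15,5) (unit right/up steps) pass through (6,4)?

Paths (0,0)->(6,4): C(10,4) = 210.
Paths (6,4)->(15,5): C(10,1) = 10.
By multiplication principle: 210 x 10.

Final answer: 2100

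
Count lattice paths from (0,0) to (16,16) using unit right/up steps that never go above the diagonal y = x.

Total monotonic paths to (16,16): C(32,16) = 601080390.
By the reflection principle, paths that go above the diagonal number C(32,17) = 565722720.
Valid Dyck paths: 601080390 - 565722720.
(These counts are the Catalan numbers.)

Final answer: C_{16} = 35357670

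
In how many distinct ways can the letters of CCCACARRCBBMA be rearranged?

Letters (A:3, B:2, C:5, M:1, R:2). Total letters: 13.
Permutations = 13!/(5! x 3! x 2! x 2!).

Final answer: 2162160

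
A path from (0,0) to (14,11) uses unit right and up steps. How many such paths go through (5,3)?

Paths (0,0)->(5,3): C(8,3) = 56.
Paths (5,3)->(14,11): C(17,8) = 24310.
By multiplication principle: 56 x 24310.

Final answer: 1361360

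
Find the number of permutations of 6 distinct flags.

The number of ways to arrange 6 distinct objects is 6!.

Final answer: 6! = 720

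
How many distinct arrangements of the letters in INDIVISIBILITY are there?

Letters (B:1, D:1, I:6, L:1, N:1, S:1, T:1, V:1, Y:1). Total letters: 14.
Permutations = 14!/(6!).

Final answer: 121080960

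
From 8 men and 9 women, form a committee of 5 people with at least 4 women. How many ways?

Sum over valid woman counts:
C(9,4)C(8,1) = 1008
C(9,5)C(8,0) = 126
Total: 1008 + 126.

Final answer: 1134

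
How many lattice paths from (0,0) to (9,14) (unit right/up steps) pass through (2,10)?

Paths (0,0)->(2,10): C(12,10) = 66.
Paths (2,10)->(9,14): C(11,4) = 330.
By multiplication principle: 66 x 330.

Final answer: 21780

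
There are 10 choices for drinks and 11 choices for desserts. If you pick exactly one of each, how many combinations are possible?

By the multiplication principle: 10 x 11.

Final answer: 110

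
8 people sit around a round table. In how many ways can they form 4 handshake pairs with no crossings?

This is counted by the nth Catalan number C_n. Here n = 8/2 = 4.
C_n = C(2n,n) - C(2n,n+1), so C_{4} = C(8,4) - C(8,5) = 70 - 56.

Final answer: C_{4} = 14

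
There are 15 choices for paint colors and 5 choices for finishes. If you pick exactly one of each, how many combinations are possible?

By the multiplication principle: 15 x 5.

Final answer: 75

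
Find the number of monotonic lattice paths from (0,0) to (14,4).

Each path has 14 right steps and 4 up steps in some order (18 steps total).
Choose which 4 of the 18 steps are up: C(18,4).

Final answer: C(18,4) = 3060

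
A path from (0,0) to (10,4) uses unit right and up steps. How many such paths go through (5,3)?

Paths (0,0)->(5,3): C(8,3) = 56.
Paths (5,3)->(10,4): C(6,1) = 6.
By multiplication principle: 56 x 6.

Final answer: 336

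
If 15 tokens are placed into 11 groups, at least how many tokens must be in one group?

By the pigeonhole principle: ceiling(15/11).

Final answer: 2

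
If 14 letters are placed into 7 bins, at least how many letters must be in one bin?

By the pigeonhole principle: ceiling(14/7).

Final answer: 2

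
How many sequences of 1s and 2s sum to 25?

Let f(n) count the ways. The last step is size 1 or 2, so f(n) = f(n-1) + f(n-2) with f(1)=1, f(2)=2.
Computing successive values: f(1)=1, f(2)=2, f(3)=3, f(4)=5, f(5)=8, f(6)=13, f(7)=21, f(8)=34, f(9)=55, f(10)=89, f(11)=144, f(12)=233, f(13)=377, f(14)=610, f(15)=987, f(16)=1597, f(17)=2584, f(18)=4181, f(19)=6765, f(20)=10946, f(21)=17711, f(22)=28657, f(23)=46368, f(24)=75025, f(25)=121393.

Final answer: 121393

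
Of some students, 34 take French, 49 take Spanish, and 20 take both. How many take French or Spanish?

|A union B| = |A| + |B| - |A intersect B| = 34 + 49 - 20.

Final answer: 63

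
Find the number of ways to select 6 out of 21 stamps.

C(21,6) = 21!/(6! x 15!).

Final answer: \binom{21}{6} = 54264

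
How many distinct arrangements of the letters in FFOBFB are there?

Letters (B:2, F:3, O:1). Total letters: 6.
Permutations = 6!/(3! x 2!).

Final answer: 60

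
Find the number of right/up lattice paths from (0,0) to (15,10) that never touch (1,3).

Total paths to (15,10): C(25,10) = 3268760.
Paths through (1,3): C(4,3) x C(21,7) = 465120.
Avoiding (1,3): 3268760 - 465120.

Final answer: 2803640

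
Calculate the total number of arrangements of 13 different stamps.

The number of ways to arrange 13 distinct objects is 13!.

Final answer: 13! = 6227020800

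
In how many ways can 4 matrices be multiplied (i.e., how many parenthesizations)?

This is a standard Catalan-number count: the answer is C_n. Here n = 4 - 1 = 3.
C_n = (2n)!/(n!(n+1)!), so C_{3} = 6!/(3! x 4!) = C(6,3)/4 = 20/4.

Final answer: C_{3} = 5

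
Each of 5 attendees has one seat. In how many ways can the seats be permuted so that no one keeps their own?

Derangements satisfy D(n) = (n-1)(D(n-1) + D(n-2)), starting from D(0)=1, D(1)=0.
D(2) = 1 x (0 + 1) = 1
D(3) = 2 x (1 + 0) = 2
D(4) = 3 x (2 + 1) = 9
D(5) = 4 x (D(4) + D(3)) = 4 x (9 + 2)

Final answer: D(5) = 44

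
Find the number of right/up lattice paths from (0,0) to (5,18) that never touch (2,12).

Total paths to (5,18): C(23,18) = 33649.
Paths through (2,12): C(14,12) x C(9,6) = 7644.
Avoiding (2,12): 33649 - 7644.

Final answer: 26005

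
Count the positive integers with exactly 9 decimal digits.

These are the integers in [10^8, 10^9), so the count is 10^9 - 10^8 = 9 x 10^8.

Final answer: 900000000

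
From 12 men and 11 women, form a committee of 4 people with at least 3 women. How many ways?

Sum over valid woman counts:
C(11,3)C(12,1) = 1980
C(11,4)C(12,0) = 330
Total: 1980 + 330.

Final answer: 2310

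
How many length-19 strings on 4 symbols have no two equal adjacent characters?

Let g(n) count such strings. g(1) = 4, and each valid string of length n-1 extends in 3 ways (any symbol but the last), so g(n) = 3 g(n-1).
Total: g(19) = 4 x 3^18.

Final answer: 4 x 3^{18} = 1549681956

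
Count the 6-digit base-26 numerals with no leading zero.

Leading digit: 25 options (nonzero). Other 5 digit(s): 26 options each.
Total: 25 x 26^5.

Final answer: 297034400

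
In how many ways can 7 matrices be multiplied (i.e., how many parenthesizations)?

The structures are counted by the Catalan number C_n. Here n = 7 - 1 = 6.
C_n = C(2n,n) - C(2n,n+1), so C_{6} = C(12,6) - C(12,7) = 924 - 792.

Final answer: C_{6} = 132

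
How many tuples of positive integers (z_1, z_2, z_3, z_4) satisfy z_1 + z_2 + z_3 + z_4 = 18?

Substitute z'_i = z_i - 1 (so z'_i >= 0). Then sum z'_i = 18 - 4 = 14.
Stars and bars: C(14+4-1, 4-1) = C(17,3).

Final answer: C(17,3) = 680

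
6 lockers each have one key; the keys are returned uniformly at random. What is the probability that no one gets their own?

Use the recurrence D(n) = (n-1)(D(n-1) + D(n-2)) with D(0)=1, D(1)=0.
Building up: D(2)=1, D(3)=2, D(4)=9, D(5)=44, D(6)=265.
Total arrangements: 6! = 720.
Probability = D(6)/6! = 53/144.

Final answer: D(6)/6! = 265/720 = 0.368056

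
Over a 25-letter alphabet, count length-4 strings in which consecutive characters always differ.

First character: 25 choices. Each subsequent: 24 choices (must differ from the previous one).
Total: 25 x 24^3.

Final answer: 25 x 24^{3} = 345600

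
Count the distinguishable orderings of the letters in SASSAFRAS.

Letters (A:3, F:1, R:1, S:4). Total letters: 9.
Permutations = 9!/(4! x 3!).

Final answer: 2520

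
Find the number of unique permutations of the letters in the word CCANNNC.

Letters (A:1, C:3, N:3). Total letters: 7.
Permutations = 7!/(3! x 3!).

Final answer: 140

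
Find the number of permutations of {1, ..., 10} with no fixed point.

D(n) = (n-1)(D(n-1) + D(n-2)), D(0)=1, D(1)=0.
Building up: D(2)=1, D(3)=2, D(4)=9, D(5)=44, D(6)=265, D(7)=1854, D(8)=14833, D(9)=133496.
D(10) = 9 x (D(9) + D(8)) = 9 x (133496 + 14833).

Final answer: D(10) = 1334961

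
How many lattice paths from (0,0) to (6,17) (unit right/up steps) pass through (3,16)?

Paths (0,0)->(3,16): C(19,16) = 969.
Paths (3,16)->(6,17): C(4,1) = 4.
By multiplication principle: 969 x 4.

Final answer: 3876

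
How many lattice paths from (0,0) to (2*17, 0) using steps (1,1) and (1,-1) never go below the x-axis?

Total monotonic paths to (17,17): C(34,17) = 2333606220.
Reflecting each bad path at its first crossing gives a bijection with paths to (16,18): C(34,18) = 2203961430.
Valid Dyck paths: 2333606220 - 2203961430.
(This is the Catalan number C_{17}.)

Final answer: C_{17} = 129644790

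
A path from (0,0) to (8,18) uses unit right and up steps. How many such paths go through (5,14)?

Paths (0,0)->(5,14): C(19,14) = 11628.
Paths (5,14)->(8,18): C(7,4) = 35.
By multiplication principle: 11628 x 35.

Final answer: 406980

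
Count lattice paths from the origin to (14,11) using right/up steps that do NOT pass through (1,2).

Total paths to (14,11): C(25,11) = 4457400.
Paths through (1,2): C(3,2) x C(22,9) = 1492260.
Avoiding (1,2): 4457400 - 1492260.

Final answer: 2965140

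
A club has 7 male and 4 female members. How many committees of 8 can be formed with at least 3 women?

Sum over valid woman counts:
C(4,3)C(7,5) = 84
C(4,4)C(7,4) = 35
Total: 84 + 35.

Final answer: 119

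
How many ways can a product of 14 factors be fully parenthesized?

The structures are counted by the Catalan number C_n. Here n = 14 - 1 = 13.
C_n = C(2n,n)/(n+1), so C_{13} = C(26,13)/14 = 10400600/14.

Final answer: C_{13} = 742900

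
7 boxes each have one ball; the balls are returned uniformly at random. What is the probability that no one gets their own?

Derangements satisfy D(n) = (n-1)(D(n-1) + D(n-2)), starting from D(0)=1, D(1)=0.
Building up: D(2)=1, D(3)=2, D(4)=9, D(5)=44, D(6)=265, D(7)=1854.
Total arrangements: 7! = 5040.
Probability = D(7)/7! = 103/280.

Final answer: D(7)/7! = 1854/5040 = 0.367857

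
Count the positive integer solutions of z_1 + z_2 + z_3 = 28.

Substitute z'_i = z_i - 1 (so z'_i >= 0). Then sum z'_i = 28 - 3 = 25.
Stars and bars: C(25+3-1, 3-1) = C(27,2).

Final answer: C(27,2) = 351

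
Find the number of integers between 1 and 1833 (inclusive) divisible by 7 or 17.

Multiples of 7: 261. Multiples of 17: 107. Of both (lcm=119): 15.
By inclusion-exclusion: 261 + 107 - 15.

Final answer: 353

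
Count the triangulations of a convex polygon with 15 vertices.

The structures are counted by the Catalan number C_n. Here n = 15 - 2 = 13.
Using C_0 = 1 and C_(k+1) = C_k x 2(2k+1)/(k+2), build up term by term: C_1=1, C_2=2, C_3=5, C_4=14, C_5=42, C_6=132, C_7=429, C_8=1430, C_9=4862, C_10=16796, C_11=58786, C_12=208012, C_13=742900.

Final answer: C_{13} = 742900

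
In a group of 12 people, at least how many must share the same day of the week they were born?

There are 7 possible values for day of the week they were born. With 12 people and 7 categories, by pigeonhole: ceiling(12/7).

Final answer: 2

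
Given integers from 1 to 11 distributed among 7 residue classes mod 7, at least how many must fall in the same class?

By pigeonhole with 11 objects and 7 categories: ceiling(11/7).

Final answer: 2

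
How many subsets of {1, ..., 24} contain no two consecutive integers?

Condition on whether n belongs to the subset: if not, any valid subset of {1, ..., n-1} works (a(n-1)); if so, n-1 is excluded and the rest is a valid subset of {1, ..., n-2} (a(n-2)). Hence a(n) = a(n-1) + a(n-2), a(1)=2, a(2)=3.
Computing successive values: a(1)=2, a(2)=3, a(3)=5, a(4)=8, a(5)=13, a(6)=21, a(7)=34, a(8)=55, a(9)=89, a(10)=144, a(11)=233, a(12)=377, a(13)=610, a(14)=987, a(15)=1597, a(16)=2584, a(17)=4181, a(18)=6765, a(19)=10946, a(20)=17711, a(21)=28657, a(22)=46368, a(23)=75025, a(24)=121393.

Final answer: 121393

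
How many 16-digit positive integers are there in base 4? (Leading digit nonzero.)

In base 4, the leading digit has 3 choices (1..3); each of the remaining 15 digits has 4 choices.
Total: 3 x 4^15.

Final answer: 3221225472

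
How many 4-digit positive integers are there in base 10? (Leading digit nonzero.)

Leading digit: 9 options (nonzero). Other 3 digit(s): 10 options each.
Total: 9 x 10^3.

Final answer: 9000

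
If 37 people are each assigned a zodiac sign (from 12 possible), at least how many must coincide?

There are 12 possible values for zodiac sign. With 37 people and 12 categories, by pigeonhole: ceiling(37/12).

Final answer: 4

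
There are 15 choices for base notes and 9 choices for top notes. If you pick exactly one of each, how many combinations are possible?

By the multiplication principle: 15 x 9.

Final answer: 135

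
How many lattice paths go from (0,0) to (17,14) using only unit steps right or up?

Each path has 17 right steps and 14 up steps in some order (31 steps total).
Choose which 14 of the 31 steps are up: C(31,14).

Final answer: C(31,14) = 265182525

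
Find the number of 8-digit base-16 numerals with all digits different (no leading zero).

The leading digit has 15 choices (anything but zero); the next has 15 (anything but the first), then 14, and so on, one fewer each time.
Total: 15 x 15 x 14 x 13 x 12 x 11 x 10 x 9.

Final answer: 486486000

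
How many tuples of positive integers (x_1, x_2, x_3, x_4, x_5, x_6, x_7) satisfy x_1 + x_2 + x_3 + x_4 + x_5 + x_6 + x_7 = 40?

Substitute x'_i = x_i - 1 (so x'_i >= 0). Then sum x'_i = 40 - 7 = 33.
Stars and bars: C(33+7-1, 7-1) = C(39,6).

Final answer: C(39,6) = 3262623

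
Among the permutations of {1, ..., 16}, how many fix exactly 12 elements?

Choose which 12 elements are fixed: C(16,12) = 1820.
Derange the remaining 4 using D(j) = (j-1)(D(j-1) + D(j-2)), D(0)=1, D(1)=0: D(2)=1, D(3)=2, D(4)=9.
Total: 1820 x 9.

Final answer: C(16,12) D(4) = 16380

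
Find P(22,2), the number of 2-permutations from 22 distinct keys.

P(22,2) = 22!/(22-2)! = 22!/20!.

Final answer: P(22,2) = 462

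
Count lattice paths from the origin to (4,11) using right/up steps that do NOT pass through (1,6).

Total paths to (4,11): C(15,11) = 1365.
Paths through (1,6): C(7,6) x C(8,5) = 392.
Avoiding (1,6): 1365 - 392.

Final answer: 973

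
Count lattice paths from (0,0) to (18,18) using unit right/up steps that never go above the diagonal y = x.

Total monotonic paths to (18,18): C(36,18) = 9075135300.
Paths that cross above y=x (reflection bijection): C(36,19) = 8597496600.
Valid Dyck paths: 9075135300 - 8597496600.
(Equivalently, C_{18} = C(36,18)/19 = 9075135300/19.)

Final answer: C_{18} = 477638700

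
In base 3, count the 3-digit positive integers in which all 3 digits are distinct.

First digit: 2 (nonzero). Second: 2 (not first). Third: 1, etc.
Total: 2 x 2 x 1.

Final answer: 4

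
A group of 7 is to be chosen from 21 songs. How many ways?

C(21,7) = 21!/(7! x 14!).

Final answer: \binom{21}{7} = 116280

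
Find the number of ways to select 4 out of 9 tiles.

C(9,4) = 9!/(4! x (9-4)!).

Final answer: C(9,4) = 126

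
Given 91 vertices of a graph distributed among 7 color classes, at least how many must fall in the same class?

By pigeonhole with 91 objects and 7 categories: ceiling(91/7).

Final answer: 13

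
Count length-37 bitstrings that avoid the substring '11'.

Classify by the final bit: ...0 gives a(n-1) strings, ...01 gives a(n-2) strings. Thus a(n) = a(n-1) + a(n-2) with a(1)=2, a(2)=3.
Building up term by term: a(1)=2, a(2)=3, a(3)=5, a(4)=8, a(5)=13, a(6)=21, a(7)=34, a(8)=55, a(9)=89, a(10)=144, a(11)=233, a(12)=377, a(13)=610, a(14)=987, a(15)=1597, a(16)=2584, a(17)=4181, a(18)=6765, a(19)=10946, a(20)=17711, a(21)=28657, a(22)=46368, a(23)=75025, a(24)=121393, a(25)=196418, a(26)=317811, a(27)=514229, a(28)=832040, a(29)=1346269, a(30)=2178309, a(31)=3524578, a(32)=5702887, a(33)=9227465, a(34)=14930352, a(35)=24157817, a(36)=39088169, a(37)=63245986.

Final answer: 63245986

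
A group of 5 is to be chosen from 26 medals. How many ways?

C(26,5) = 26!/(5! x 21!).

Final answer: \binom{26}{5} = 65780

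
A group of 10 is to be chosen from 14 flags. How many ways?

C(14,10) = 14!/(10! x 4!).

Final answer: \binom{14}{10} = 1001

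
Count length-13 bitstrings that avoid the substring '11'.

Classify by the final bit: ...0 gives a(n-1) strings, ...01 gives a(n-2) strings. Thus a(n) = a(n-1) + a(n-2) with a(1)=2, a(2)=3.
Iterating the recurrence: a(1)=2, a(2)=3, a(3)=5, a(4)=8, a(5)=13, a(6)=21, a(7)=34, a(8)=55, a(9)=89, a(10)=144, a(11)=233, a(12)=377, a(13)=610.

Final answer: 610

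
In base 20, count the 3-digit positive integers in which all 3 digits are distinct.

First digit: 19 (nonzero). Second: 19 (not first). Third: 18, etc.
Total: 19 x 19 x 18.

Final answer: 6498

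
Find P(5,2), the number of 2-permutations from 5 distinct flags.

P(5,2) = 5!/(5-2)! = 5!/3!.

Final answer: P(5,2) = 20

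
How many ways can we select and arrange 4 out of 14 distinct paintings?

P(14,4) = 14!/(14-4)! = 14!/10!.

Final answer: P(14,4) = 24024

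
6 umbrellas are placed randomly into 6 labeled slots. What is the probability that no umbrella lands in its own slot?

D(n) = (n-1)(D(n-1) + D(n-2)), D(0)=1, D(1)=0.
Building up: D(2)=1, D(3)=2, D(4)=9, D(5)=44, D(6)=265.
Total arrangements: 6! = 720.
Probability = D(6)/6! = 53/144.

Final answer: D(6)/6! = 265/720 = 0.368056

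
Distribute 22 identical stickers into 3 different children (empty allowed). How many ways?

Stars and bars: C(n+k-1, k-1) = C(24,2).

Final answer: C(24,2) = 276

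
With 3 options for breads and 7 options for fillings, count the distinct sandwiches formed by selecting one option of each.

By the multiplication principle: 3 x 7.

Final answer: 21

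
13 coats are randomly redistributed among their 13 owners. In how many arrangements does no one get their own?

D(n) = (n-1)(D(n-1) + D(n-2)), D(0)=1, D(1)=0.
D(2) = 1 x (0 + 1) = 1
D(3) = 2 x (1 + 0) = 2
D(4) = 3 x (2 + 1) = 9
D(5) = 4 x (9 + 2) = 44
D(6) = 5 x (44 + 9) = 265
D(7) = 6 x (265 + 44) = 1854
D(8) = 7 x (1854 + 265) = 14833
D(9) = 8 x (14833 + 1854) = 133496
D(10) = 9 x (133496 + 14833) = 1334961
D(11) = 10 x (1334961 + 133496) = 14684570
D(12) = 11 x (14684570 + 1334961) = 176214841
D(13) = 12 x (D(12) + D(11)) = 12 x (176214841 + 14684570)

Final answer: D(13) = 2290792932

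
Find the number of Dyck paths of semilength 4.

Total monotonic paths to (4,4): C(8,4) = 70.
Paths that cross above y=x (reflection bijection): C(8,5) = 56.
Valid Dyck paths: 70 - 56.
(Check: C(8,4) - C(8,5) = C(8,4)/5, the Catalan number C_{4}.)

Final answer: C_{4} = 14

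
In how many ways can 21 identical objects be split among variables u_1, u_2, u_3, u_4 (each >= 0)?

Stars and bars with 21 stars and 3 bars:
C(21+4-1, 4-1) = C(24,3).

Final answer: C(24,3) = 2024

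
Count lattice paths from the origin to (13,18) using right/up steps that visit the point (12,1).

Paths (0,0)->(12,1): C(13,1) = 13.
Paths (12,1)->(13,18): C(18,17) = 18.
By multiplication principle: 13 x 18.

Final answer: 234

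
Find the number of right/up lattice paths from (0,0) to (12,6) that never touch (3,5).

Total paths to (12,6): C(18,6) = 18564.
Paths through (3,5): C(8,5) x C(10,1) = 560.
Avoiding (3,5): 18564 - 560.

Final answer: 18004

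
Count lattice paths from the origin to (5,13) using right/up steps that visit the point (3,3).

Paths (0,0)->(3,3): C(6,3) = 20.
Paths (3,3)->(5,13): C(12,10) = 66.
By multiplication principle: 20 x 66.

Final answer: 1320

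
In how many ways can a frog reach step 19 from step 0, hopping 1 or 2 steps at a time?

Condition on the final move: it is a 1-step (f(n-1) ways to get there) or a 2-step (f(n-2) ways), so f(n) = f(n-1) + f(n-2), with f(1)=1, f(2)=2.
Computing successive values: f(1)=1, f(2)=2, f(3)=3, f(4)=5, f(5)=8, f(6)=13, f(7)=21, f(8)=34, f(9)=55, f(10)=89, f(11)=144, f(12)=233, f(13)=377, f(14)=610, f(15)=987, f(16)=1597, f(17)=2584, f(18)=4181, f(19)=6765.

Final answer: 6765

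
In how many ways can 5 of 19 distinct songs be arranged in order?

P(19,5) = 19!/(19-5)! = 19!/14!.

Final answer: P(19,5) = 1395360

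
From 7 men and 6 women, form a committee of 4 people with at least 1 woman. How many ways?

Sum over valid woman counts:
C(6,1)C(7,3) = 210
C(6,2)C(7,2) = 315
C(6,3)C(7,1) = 140
C(6,4)C(7,0) = 15
Total: 210 + 315 + 140 + 15.

Final answer: 680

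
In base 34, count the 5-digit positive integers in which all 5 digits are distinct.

First digit: 33 (nonzero). Second: 33 (not first). Third: 32, etc.
Total: 33 x 33 x 32 x 31 x 30.

Final answer: 32408640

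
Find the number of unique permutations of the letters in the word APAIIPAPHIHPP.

Letters (A:3, H:2, I:3, P:5). Total letters: 13.
Permutations = 13!/(5! x 3! x 3! x 2!).

Final answer: 720720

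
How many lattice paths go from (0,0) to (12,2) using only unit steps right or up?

Each path has 12 right steps and 2 up steps in some order (14 steps total).
Choose which 2 of the 14 steps are up: C(14,2).

Final answer: C(14,2) = 91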